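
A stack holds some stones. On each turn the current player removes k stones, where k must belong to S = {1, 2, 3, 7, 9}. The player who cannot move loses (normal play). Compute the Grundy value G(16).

0

G(0) = 0
G(1) = mex{0} = 1
G(2) = mex{1,0} = 2
G(3) = mex{2,1,0} = 3
G(4) = mex{3,2,1} = 0
G(5) = mex{0,3,2} = 1
G(6) = mex{1,0,3} = 2
G(7) = mex{2,1,0,0} = 3
G(8) = mex{3,2,1,1} = 0
G(9) = mex{0,3,2,2,0} = 1
G(10) = mex{1,0,3,3,1} = 2
G(11) = mex{2,1,0,0,2} = 3
G(12) = mex{3,2,1,1,3} = 0
G(13) = mex{0,3,2,2,0} = 1
G(14) = mex{1,0,3,3,1} = 2
G(15) = mex{2,1,0,0,2} = 3
G(16) = mex{3,2,1,1,3} = 0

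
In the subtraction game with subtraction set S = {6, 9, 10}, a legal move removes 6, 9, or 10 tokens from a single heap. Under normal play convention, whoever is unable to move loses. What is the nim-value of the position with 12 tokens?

2

n :  0  1  2  3  4  5  6  7  8  9 10 11 12
G :  0  0  0  0  0  0  1  1  1  1  1  1  2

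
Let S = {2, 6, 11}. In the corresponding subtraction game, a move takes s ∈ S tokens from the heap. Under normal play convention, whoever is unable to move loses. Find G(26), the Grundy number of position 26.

0

G(0) = 0
G(1) = mex{} = 0
G(2) = mex{0} = 1
G(3) = mex{0} = 1
G(4) = mex{1} = 0
G(5) = mex{1} = 0
G(6) = mex{0,0} = 1
G(7) = mex{0,0} = 1
G(8) = mex{1,1} = 0
G(9) = mex{1,1} = 0
G(10) = mex{0,0} = 1
G(11) = mex{0,0,0} = 1
G(12) = mex{1,1,0} = 2
G(13) = mex{1,1,1} = 0
G(14) = mex{2,0,1} = 3
G(15) = mex{0,0,0} = 1
G(16) = mex{3,1,0} = 2
G(17) = mex{1,1,1} = 0
G(18) = mex{2,2,1} = 0
G(19) = mex{0,0,0} = 1
G(20) = mex{0,3,0} = 1
G(21) = mex{1,1,1} = 0
G(22) = mex{1,2,1} = 0
G(23) = mex{0,0,2} = 1
G(24) = mex{0,0,0} = 1
G(25) = mex{1,1,3} = 0
G(26) = mex{1,1,1} = 0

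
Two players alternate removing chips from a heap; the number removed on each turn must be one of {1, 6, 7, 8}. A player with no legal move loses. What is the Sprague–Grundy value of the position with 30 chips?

0

G(0) = 0
G(1) = mex{0} = 1
G(2) = mex{1} = 0
G(3) = mex{0} = 1
G(4) = mex{1} = 0
G(5) = mex{0} = 1
G(6) = mex{1,0} = 2
G(7) = mex{2,1,0} = 3
G(8) = mex{3,0,1,0} = 2
G(9) = mex{2,1,0,1} = 3
G(10) = mex{3,0,1,0} = 2
G(11) = mex{2,1,0,1} = 3
G(12) = mex{3,2,1,0} = 4
G(13) = mex{4,3,2,1} = 0
G(14) = mex{0,2,3,2} = 1
G(15) = mex{1,3,2,3} = 0
G(16) = mex{0,2,3,2} = 1
G(17) = mex{1,3,2,3} = 0
G(18) = mex{0,4,3,2} = 1
G(19) = mex{1,0,4,3} = 2
G(20) = mex{2,1,0,4} = 3
G(21) = mex{3,0,1,0} = 2
G(22) = mex{2,1,0,1} = 3
G(23) = mex{3,0,1,0} = 2
G(24) = mex{2,1,0,1} = 3
G(25) = mex{3,2,1,0} = 4
G(26) = mex{4,3,2,1} = 0
G(27) = mex{0,2,3,2} = 1
G(28) = mex{1,3,2,3} = 0
G(29) = mex{0,2,3,2} = 1
G(30) = mex{1,3,2,3} = 0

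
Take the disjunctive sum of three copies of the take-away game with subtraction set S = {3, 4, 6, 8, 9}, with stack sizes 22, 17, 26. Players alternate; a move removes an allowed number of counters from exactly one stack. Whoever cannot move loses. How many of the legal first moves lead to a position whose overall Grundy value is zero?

5

All stacks use S = {3, 4, 6, 8, 9}:
G(0) = 0
G(1) = mex{} = 0
G(2) = mex{} = 0
G(3) = mex{0} = 1
G(4) = mex{0,0} = 1
G(5) = mex{0,0} = 1
G(6) = mex{1,0,0} = 2
G(7) = mex{1,1,0} = 2
G(8) = mex{1,1,0,0} = 2
G(9) = mex{2,1,1,0,0} = 3
G(10) = mex{2,2,1,0,0} = 3
G(11) = mex{2,2,1,1,0} = 3
G(12) = mex{3,2,2,1,1} = 0
G(13) = mex{3,3,2,1,1} = 0
G(14) = mex{3,3,2,2,1} = 0
G(15) = mex{0,3,3,2,2} = 1
G(16) = mex{0,0,3,2,2} = 1
G(17) = mex{0,0,3,3,2} = 1
G(18) = mex{1,0,0,3,3} = 2
G(19) = mex{1,1,0,3,3} = 2
G(20) = mex{1,1,0,0,3} = 2
G(21) = mex{2,1,1,0,0} = 3
G(22) = mex{2,2,1,0,0} = 3
G(23) = mex{2,2,1,1,0} = 3
G(24) = mex{3,2,2,1,1} = 0
G(25) = mex{3,3,2,1,1} = 0
G(26) = mex{3,3,2,2,1} = 0
Stack A: G(22) = 3.
Stack B: G(17) = 1.
Stack C: G(26) = 0.
Combined Grundy value = 3 ⊕ 1 ⊕ 0 = 2.
A winning move leaves total XOR = 0, i.e. changes one component's Grundy value g to g ⊕ X where X is the current total.
Stack A: need g' = 3⊕2 = 1. Options: 22−3→G=2, 22−4→G=2, 22−6→G=1, 22−8→G=0, 22−9→G=0. Hits: 1.
Stack B: need g' = 1⊕2 = 3. Options: 17−3→G=0, 17−4→G=0, 17−6→G=3, 17−8→G=3, 17−9→G=2. Hits: 2.
Stack C: need g' = 0⊕2 = 2. Options: 26−3→G=3, 26−4→G=3, 26−6→G=2, 26−8→G=2, 26−9→G=1. Hits: 2.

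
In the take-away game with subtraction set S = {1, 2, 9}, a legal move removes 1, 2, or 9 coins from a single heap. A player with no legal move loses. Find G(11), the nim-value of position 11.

1

G(0) = 0
G(1) = mex{0} = 1
G(2) = mex{1,0} = 2
G(3) = mex{2,1} = 0
G(4) = mex{0,2} = 1
G(5) = mex{1,0} = 2
G(6) = mex{2,1} = 0
G(7) = mex{0,2} = 1
G(8) = mex{1,0} = 2
G(9) = mex{2,1,0} = 3
G(10) = mex{3,2,1} = 0
G(11) = mex{0,3,2} = 1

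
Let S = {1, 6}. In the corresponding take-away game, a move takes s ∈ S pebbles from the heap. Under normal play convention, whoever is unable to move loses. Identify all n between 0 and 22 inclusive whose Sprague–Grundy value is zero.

G(0) = 0
G(1) = mex{0} = 1
G(2) = mex{1} = 0
G(3) = mex{0} = 1
G(4) = mex{1} = 0
G(5) = mex{0} = 1
G(6) = mex{1,0} = 2
G(7) = mex{2,1} = 0
G(8) = mex{0,0} = 1
G(9) = mex{1,1} = 0
G(10) = mex{0,0} = 1
G(11) = mex{1,1} = 0
G(12) = mex{0,2} = 1
G(13) = mex{1,0} = 2
G(14) = mex{2,1} = 0
G(15) = mex{0,0} = 1
G(16) = mex{1,1} = 0
G(17) = mex{0,0} = 1
G(18) = mex{1,1} = 0
G(19) = mex{0,2} = 1
G(20) = mex{1,0} = 2
G(21) = mex{2,1} = 0
G(22) = mex{0,0} = 1
P-positions are exactly the n with G(n) = 0.

0, 2, 4, 7, 9, 11, 14, 16, 18, 21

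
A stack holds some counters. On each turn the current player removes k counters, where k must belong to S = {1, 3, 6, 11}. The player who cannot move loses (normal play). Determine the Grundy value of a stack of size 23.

0

n :  0  1  2  3  4  5  6  7  8  9 10 11 12 13 14 15 16 17 18 19 20 21 22 23
G :  0  1  0  1  0  1  2  3  2  0  1  3  4  2  0  1  0  1  0  1  2  3  2  0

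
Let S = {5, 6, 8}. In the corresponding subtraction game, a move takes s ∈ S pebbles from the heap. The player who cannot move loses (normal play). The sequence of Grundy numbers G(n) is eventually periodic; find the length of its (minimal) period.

G(0) = 0
G(1) = mex{} = 0
G(2) = mex{} = 0
G(3) = mex{} = 0
G(4) = mex{} = 0
G(5) = mex{0} = 1
G(6) = mex{0,0} = 1
G(7) = mex{0,0} = 1
G(8) = mex{0,0,0} = 1
G(9) = mex{0,0,0} = 1
G(10) = mex{1,0,0} = 2
G(11) = mex{1,1,0} = 2
G(12) = mex{1,1,0} = 2
G(13) = mex{1,1,1} = 0
G(14) = mex{1,1,1} = 0
G(15) = mex{2,1,1} = 0
G(16) = mex{2,2,1} = 0
G(17) = mex{2,2,1} = 0
G(18) = mex{0,2,2} = 1
G(19) = mex{0,0,2} = 1
G(20) = mex{0,0,2} = 1
G(21) = mex{0,0,0} = 1
G(22) = mex{0,0,0} = 1
G(23) = mex{1,0,0} = 2
G(24) = mex{1,1,0} = 2
G(25) = mex{1,1,0} = 2
G(26) = mex{1,1,1} = 0
G(27) = mex{1,1,1} = 0
G(n+13) = G(n) holds for n = 0,…,7 (a full window of length max(S) = 8), so the sequence is purely periodic with period 13.

13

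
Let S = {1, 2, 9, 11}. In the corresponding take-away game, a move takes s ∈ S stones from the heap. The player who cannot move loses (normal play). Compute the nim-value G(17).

G(0) = 0
G(1) = mex{0} = 1
G(2) = mex{1,0} = 2
G(3) = mex{2,1} = 0
G(4) = mex{0,2} = 1
G(5) = mex{1,0} = 2
G(6) = mex{2,1} = 0
G(7) = mex{0,2} = 1
G(8) = mex{1,0} = 2
G(9) = mex{2,1,0} = 3
G(10) = mex{3,2,1} = 0
G(11) = mex{0,3,2,0} = 1
G(12) = mex{1,0,0,1} = 2
G(13) = mex{2,1,1,2} = 0
G(14) = mex{0,2,2,0} = 1
G(15) = mex{1,0,0,1} = 2
G(16) = mex{2,1,1,2} = 0
G(17) = mex{0,2,2,0} = 1

1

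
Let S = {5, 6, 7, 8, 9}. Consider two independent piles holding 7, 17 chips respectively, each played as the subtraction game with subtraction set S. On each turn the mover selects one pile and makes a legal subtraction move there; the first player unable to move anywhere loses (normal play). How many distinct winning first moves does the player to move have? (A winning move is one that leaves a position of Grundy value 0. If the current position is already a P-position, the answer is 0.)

All piles use S = {5, 6, 7, 8, 9}:
n :  0  1  2  3  4  5  6  7  8  9 10 11 12 13 14 15 16 17
G :  0  0  0  0  0  1  1  1  1  1  2  2  2  2  0  0  0  0
Pile A: G(7) = 1.
Pile B: G(17) = 0.
Combined Grundy value = 1 ⊕ 0 = 1.
A winning move leaves total XOR = 0, i.e. changes one component's Grundy value g to g ⊕ X where X is the current total.
Pile A: need g' = 1⊕1 = 0. Options: 7−5→G=0, 7−6→G=0, 7−7→G=0. Hits: 3.
Pile B: need g' = 0⊕1 = 1. Options: 17−5→G=2, 17−6→G=2, 17−7→G=2, 17−8→G=1, 17−9→G=1. Hits: 2.

5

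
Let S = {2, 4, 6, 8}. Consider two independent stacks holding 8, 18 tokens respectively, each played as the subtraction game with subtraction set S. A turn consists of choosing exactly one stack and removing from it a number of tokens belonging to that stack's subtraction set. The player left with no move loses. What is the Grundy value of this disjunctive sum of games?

0

All stacks use S = {2, 4, 6, 8}:
n :  0  1  2  3  4  5  6  7  8  9 10 11 12 13 14 15 16 17 18
G :  0  0  1  1  2  2  3  3  4  4  0  0  1  1  2  2  3  3  4
Stack A: G(8) = 4.
Stack B: G(18) = 4.
Combined Grundy value = 4 ⊕ 4 = 0.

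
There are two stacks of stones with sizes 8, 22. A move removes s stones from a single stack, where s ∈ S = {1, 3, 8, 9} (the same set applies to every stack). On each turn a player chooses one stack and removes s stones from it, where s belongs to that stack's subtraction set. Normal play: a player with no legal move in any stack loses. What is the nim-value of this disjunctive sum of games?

2

All stacks use S = {1, 3, 8, 9}:
G(0) = 0
G(1) = mex{0} = 1
G(2) = mex{1} = 0
G(3) = mex{0,0} = 1
G(4) = mex{1,1} = 0
G(5) = mex{0,0} = 1
G(6) = mex{1,1} = 0
G(7) = mex{0,0} = 1
G(8) = mex{1,1,0} = 2
G(9) = mex{2,0,1,0} = 3
G(10) = mex{3,1,0,1} = 2
G(11) = mex{2,2,1,0} = 3
G(12) = mex{3,3,0,1} = 2
G(13) = mex{2,2,1,0} = 3
G(14) = mex{3,3,0,1} = 2
G(15) = mex{2,2,1,0} = 3
G(16) = mex{3,3,2,1} = 0
G(17) = mex{0,2,3,2} = 1
G(18) = mex{1,3,2,3} = 0
G(19) = mex{0,0,3,2} = 1
G(20) = mex{1,1,2,3} = 0
G(21) = mex{0,0,3,2} = 1
G(22) = mex{1,1,2,3} = 0
Stack A: G(8) = 2.
Stack B: G(22) = 0.
Combined Grundy value = 2 ⊕ 0 = 2.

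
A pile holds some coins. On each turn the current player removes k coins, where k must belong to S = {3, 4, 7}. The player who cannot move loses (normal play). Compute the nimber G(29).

3

G(0) = 0
G(1) = mex{} = 0
G(2) = mex{} = 0
G(3) = mex{0} = 1
G(4) = mex{0,0} = 1
G(5) = mex{0,0} = 1
G(6) = mex{1,0} = 2
G(7) = mex{1,1,0} = 2
G(8) = mex{1,1,0} = 2
G(9) = mex{2,1,0} = 3
G(10) = mex{2,2,1} = 0
G(11) = mex{2,2,1} = 0
G(12) = mex{3,2,1} = 0
G(13) = mex{0,3,2} = 1
G(14) = mex{0,0,2} = 1
G(15) = mex{0,0,2} = 1
G(16) = mex{1,0,3} = 2
G(17) = mex{1,1,0} = 2
G(18) = mex{1,1,0} = 2
G(19) = mex{2,1,0} = 3
G(20) = mex{2,2,1} = 0
G(21) = mex{2,2,1} = 0
G(22) = mex{3,2,1} = 0
G(23) = mex{0,3,2} = 1
G(24) = mex{0,0,2} = 1
G(25) = mex{0,0,2} = 1
G(26) = mex{1,0,3} = 2
G(27) = mex{1,1,0} = 2
G(28) = mex{1,1,0} = 2
G(29) = mex{2,1,0} = 3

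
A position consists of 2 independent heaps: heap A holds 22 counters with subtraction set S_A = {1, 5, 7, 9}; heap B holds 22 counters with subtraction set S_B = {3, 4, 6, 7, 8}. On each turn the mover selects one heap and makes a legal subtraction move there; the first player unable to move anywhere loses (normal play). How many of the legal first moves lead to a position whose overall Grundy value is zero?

Heap A, S = {1, 5, 7, 9}:
G(0) = 0
G(1) = mex{0} = 1
G(2) = mex{1} = 0
G(3) = mex{0} = 1
G(4) = mex{1} = 0
G(5) = mex{0,0} = 1
G(6) = mex{1,1} = 0
G(7) = mex{0,0,0} = 1
G(8) = mex{1,1,1} = 0
G(9) = mex{0,0,0,0} = 1
G(10) = mex{1,1,1,1} = 0
G(11) = mex{0,0,0,0} = 1
G(12) = mex{1,1,1,1} = 0
G(13) = mex{0,0,0,0} = 1
G(14) = mex{1,1,1,1} = 0
G(15) = mex{0,0,0,0} = 1
G(16) = mex{1,1,1,1} = 0
G(17) = mex{0,0,0,0} = 1
G(18) = mex{1,1,1,1} = 0
G(19) = mex{0,0,0,0} = 1
G(20) = mex{1,1,1,1} = 0
G(21) = mex{0,0,0,0} = 1
G(22) = mex{1,1,1,1} = 0
G_A(22) = 0.
Heap B, S = {3, 4, 6, 7, 8}:
n :  0  1  2  3  4  5  6  7  8  9 10 11 12 13 14 15 16 17 18 19 20 21 22
G :  0  0  0  1  1  1  2  2  2  3  3  0  0  0  1  1  1  2  2  2  3  3  0
G_B(22) = 0.
Combined Grundy value = 0 ⊕ 0 = 0.
A winning move leaves total XOR = 0, i.e. changes one component's Grundy value g to g ⊕ X where X is the current total.
Heap A: target g' = 0⊕0 = 0, but every legal move changes the Grundy value (mex property), so 0 moves.
Heap B: target g' = 0⊕0 = 0, but every legal move changes the Grundy value (mex property), so 0 moves.

0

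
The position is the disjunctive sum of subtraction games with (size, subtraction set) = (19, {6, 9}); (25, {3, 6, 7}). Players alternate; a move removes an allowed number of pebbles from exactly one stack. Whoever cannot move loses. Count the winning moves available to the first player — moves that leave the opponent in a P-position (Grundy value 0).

Stack A, S = {6, 9}:
n :  0  1  2  3  4  5  6  7  8  9 10 11 12 13 14 15 16 17 18 19
G :  0  0  0  0  0  0  1  1  1  1  1  1  2  2  2  0  0  0  0  0
G_A(19) = 0.
Stack B, S = {3, 6, 7}:
G(0) = 0
G(1) = mex{} = 0
G(2) = mex{} = 0
G(3) = mex{0} = 1
G(4) = mex{0} = 1
G(5) = mex{0} = 1
G(6) = mex{1,0} = 2
G(7) = mex{1,0,0} = 2
G(8) = mex{1,0,0} = 2
G(9) = mex{2,1,0} = 3
G(10) = mex{2,1,1} = 0
G(11) = mex{2,1,1} = 0
G(12) = mex{3,2,1} = 0
G(13) = mex{0,2,2} = 1
G(14) = mex{0,2,2} = 1
G(15) = mex{0,3,2} = 1
G(16) = mex{1,0,3} = 2
G(17) = mex{1,0,0} = 2
G(18) = mex{1,0,0} = 2
G(19) = mex{2,1,0} = 3
G(20) = mex{2,1,1} = 0
G(21) = mex{2,1,1} = 0
G(22) = mex{3,2,1} = 0
G(23) = mex{0,2,2} = 1
G(24) = mex{0,2,2} = 1
G(25) = mex{0,3,2} = 1
G_B(25) = 1.
Combined Grundy value = 0 ⊕ 1 = 1.
A winning move leaves total XOR = 0, i.e. changes one component's Grundy value g to g ⊕ X where X is the current total.
Stack A: need g' = 0⊕1 = 1. Options: 19−6→G=2, 19−9→G=1. Hits: 1.
Stack B: need g' = 1⊕1 = 0. Options: 25−3→G=0, 25−6→G=3, 25−7→G=2. Hits: 1.

2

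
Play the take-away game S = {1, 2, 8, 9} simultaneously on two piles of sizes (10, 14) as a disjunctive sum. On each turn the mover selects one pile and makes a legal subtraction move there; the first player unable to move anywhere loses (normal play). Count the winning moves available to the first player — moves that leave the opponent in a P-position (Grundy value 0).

All piles use S = {1, 2, 8, 9}:
G(0) = 0
G(1) = mex{0} = 1
G(2) = mex{1,0} = 2
G(3) = mex{2,1} = 0
G(4) = mex{0,2} = 1
G(5) = mex{1,0} = 2
G(6) = mex{2,1} = 0
G(7) = mex{0,2} = 1
G(8) = mex{1,0,0} = 2
G(9) = mex{2,1,1,0} = 3
G(10) = mex{3,2,2,1} = 0
G(11) = mex{0,3,0,2} = 1
G(12) = mex{1,0,1,0} = 2
G(13) = mex{2,1,2,1} = 0
G(14) = mex{0,2,0,2} = 1
Pile A: G(10) = 0.
Pile B: G(14) = 1.
Combined Grundy value = 0 ⊕ 1 = 1.
A winning move leaves total XOR = 0, i.e. changes one component's Grundy value g to g ⊕ X where X is the current total.
Pile A: need g' = 0⊕1 = 1. Options: 10−1→G=3, 10−2→G=2, 10−8→G=2, 10−9→G=1. Hits: 1.
Pile B: need g' = 1⊕1 = 0. Options: 14−1→G=0, 14−2→G=2, 14−8→G=0, 14−9→G=2. Hits: 2.

3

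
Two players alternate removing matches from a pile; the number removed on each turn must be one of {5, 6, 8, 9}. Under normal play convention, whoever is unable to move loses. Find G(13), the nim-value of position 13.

n :  0  1  2  3  4  5  6  7  8  9 10 11 12 13
G :  0  0  0  0  0  1  1  1  1  1  2  2  2  2

2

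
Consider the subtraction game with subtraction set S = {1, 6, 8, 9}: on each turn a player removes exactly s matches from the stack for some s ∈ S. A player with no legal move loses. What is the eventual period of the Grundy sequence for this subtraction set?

17

n :  0  1  2  3  4  5  6  7  8  9 10 11 12 13 14 15 16 17 18 19 20 21 22 23 24 25 26 27 28 29 30 31 32 33 34 35
G :  0  1  0  1  0  1  2  0  1  2  3  2  3  2  0  1  2  0  1  0  1  0  1  2  0  1  2  3  2  3  2  0  1  2  0  1
G(n+17) = G(n) holds for n = 0,…,8 (a full window of length max(S) = 9), so the sequence is purely periodic with period 17.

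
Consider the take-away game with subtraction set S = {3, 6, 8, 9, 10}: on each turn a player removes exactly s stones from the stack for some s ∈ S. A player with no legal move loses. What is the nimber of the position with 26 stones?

G(0) = 0
G(1) = mex{} = 0
G(2) = mex{} = 0
G(3) = mex{0} = 1
G(4) = mex{0} = 1
G(5) = mex{0} = 1
G(6) = mex{1,0} = 2
G(7) = mex{1,0} = 2
G(8) = mex{1,0,0} = 2
G(9) = mex{2,1,0,0} = 3
G(10) = mex{2,1,0,0,0} = 3
G(11) = mex{2,1,1,0,0} = 3
G(12) = mex{3,2,1,1,0} = 4
G(13) = mex{3,2,1,1,1} = 0
G(14) = mex{3,2,2,1,1} = 0
G(15) = mex{4,3,2,2,1} = 0
G(16) = mex{0,3,2,2,2} = 1
G(17) = mex{0,3,3,2,2} = 1
G(18) = mex{0,4,3,3,2} = 1
G(19) = mex{1,0,3,3,3} = 2
G(20) = mex{1,0,4,3,3} = 2
G(21) = mex{1,0,0,4,3} = 2
G(22) = mex{2,1,0,0,4} = 3
G(23) = mex{2,1,0,0,0} = 3
G(24) = mex{2,1,1,0,0} = 3
G(25) = mex{3,2,1,1,0} = 4
G(26) = mex{3,2,1,1,1} = 0

0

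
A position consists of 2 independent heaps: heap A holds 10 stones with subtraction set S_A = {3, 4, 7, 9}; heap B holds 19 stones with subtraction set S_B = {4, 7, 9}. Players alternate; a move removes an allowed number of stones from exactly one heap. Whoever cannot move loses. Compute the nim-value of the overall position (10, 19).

2

Heap A, S = {3, 4, 7, 9}:
G(0) = 0
G(1) = mex{} = 0
G(2) = mex{} = 0
G(3) = mex{0} = 1
G(4) = mex{0,0} = 1
G(5) = mex{0,0} = 1
G(6) = mex{1,0} = 2
G(7) = mex{1,1,0} = 2
G(8) = mex{1,1,0} = 2
G(9) = mex{2,1,0,0} = 3
G(10) = mex{2,2,1,0} = 3
G_A(10) = 3.
Heap B, S = {4, 7, 9}:
n :  0  1  2  3  4  5  6  7  8  9 10 11 12 13 14 15 16 17 18 19
G :  0  0  0  0  1  1  1  1  2  2  2  2  3  0  0  0  0  1  1  1
G_B(19) = 1.
Combined Grundy value = 3 ⊕ 1 = 2.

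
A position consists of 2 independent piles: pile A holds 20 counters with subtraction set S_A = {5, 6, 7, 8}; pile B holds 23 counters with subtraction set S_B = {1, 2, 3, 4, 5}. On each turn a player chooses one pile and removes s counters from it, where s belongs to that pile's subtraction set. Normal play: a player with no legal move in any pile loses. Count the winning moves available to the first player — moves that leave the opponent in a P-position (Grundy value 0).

1

Pile A, S = {5, 6, 7, 8}:
n :  0  1  2  3  4  5  6  7  8  9 10 11 12 13 14 15 16 17 18 19 20
G :  0  0  0  0  0  1  1  1  1  1  2  2  2  0  0  0  0  0  1  1  1
G_A(20) = 1.
Pile B, S = {1, 2, 3, 4, 5}:
n :  0  1  2  3  4  5  6  7  8  9 10 11 12 13 14 15 16 17 18 19 20 21 22 23
G :  0  1  2  3  4  5  0  1  2  3  4  5  0  1  2  3  4  5  0  1  2  3  4  5
G_B(23) = 5.
Combined Grundy value = 1 ⊕ 5 = 4.
A winning move leaves total XOR = 0, i.e. changes one component's Grundy value g to g ⊕ X where X is the current total.
Pile A: need g' = 1⊕4 = 5. Options: 20−5→G=0, 20−6→G=0, 20−7→G=0, 20−8→G=2. Hits: 0.
Pile B: need g' = 5⊕4 = 1. Options: 23−1→G=4, 23−2→G=3, 23−3→G=2, 23−4→G=1, 23−5→G=0. Hits: 1.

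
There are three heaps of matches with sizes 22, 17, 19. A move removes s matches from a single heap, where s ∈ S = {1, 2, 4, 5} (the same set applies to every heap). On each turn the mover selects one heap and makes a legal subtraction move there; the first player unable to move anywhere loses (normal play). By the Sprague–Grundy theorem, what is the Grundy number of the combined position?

2

All heaps use S = {1, 2, 4, 5}:
G(0) = 0
G(1) = mex{0} = 1
G(2) = mex{1,0} = 2
G(3) = mex{2,1} = 0
G(4) = mex{0,2,0} = 1
G(5) = mex{1,0,1,0} = 2
G(6) = mex{2,1,2,1} = 0
G(7) = mex{0,2,0,2} = 1
G(8) = mex{1,0,1,0} = 2
G(9) = mex{2,1,2,1} = 0
G(10) = mex{0,2,0,2} = 1
G(11) = mex{1,0,1,0} = 2
G(12) = mex{2,1,2,1} = 0
G(13) = mex{0,2,0,2} = 1
G(14) = mex{1,0,1,0} = 2
G(15) = mex{2,1,2,1} = 0
G(16) = mex{0,2,0,2} = 1
G(17) = mex{1,0,1,0} = 2
G(18) = mex{2,1,2,1} = 0
G(19) = mex{0,2,0,2} = 1
G(20) = mex{1,0,1,0} = 2
G(21) = mex{2,1,2,1} = 0
G(22) = mex{0,2,0,2} = 1
Heap A: G(22) = 1.
Heap B: G(17) = 2.
Heap C: G(19) = 1.
Combined Grundy value = 1 ⊕ 2 ⊕ 1 = 2.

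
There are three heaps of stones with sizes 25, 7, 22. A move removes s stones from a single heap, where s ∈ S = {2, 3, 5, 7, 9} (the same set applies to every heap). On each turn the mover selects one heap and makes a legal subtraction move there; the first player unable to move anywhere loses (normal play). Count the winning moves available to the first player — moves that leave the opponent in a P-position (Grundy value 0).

All heaps use S = {2, 3, 5, 7, 9}:
G(0) = 0
G(1) = mex{} = 0
G(2) = mex{0} = 1
G(3) = mex{0,0} = 1
G(4) = mex{1,0} = 2
G(5) = mex{1,1,0} = 2
G(6) = mex{2,1,0} = 3
G(7) = mex{2,2,1,0} = 3
G(8) = mex{3,2,1,0} = 4
G(9) = mex{3,3,2,1,0} = 4
G(10) = mex{4,3,2,1,0} = 5
G(11) = mex{4,4,3,2,1} = 0
G(12) = mex{5,4,3,2,1} = 0
G(13) = mex{0,5,4,3,2} = 1
G(14) = mex{0,0,4,3,2} = 1
G(15) = mex{1,0,5,4,3} = 2
G(16) = mex{1,1,0,4,3} = 2
G(17) = mex{2,1,0,5,4} = 3
G(18) = mex{2,2,1,0,4} = 3
G(19) = mex{3,2,1,0,5} = 4
G(20) = mex{3,3,2,1,0} = 4
G(21) = mex{4,3,2,1,0} = 5
G(22) = mex{4,4,3,2,1} = 0
G(23) = mex{5,4,3,2,1} = 0
G(24) = mex{0,5,4,3,2} = 1
G(25) = mex{0,0,4,3,2} = 1
Heap A: G(25) = 1.
Heap B: G(7) = 3.
Heap C: G(22) = 0.
Combined Grundy value = 1 ⊕ 3 ⊕ 0 = 2.
A winning move leaves total XOR = 0, i.e. changes one component's Grundy value g to g ⊕ X where X is the current total.
Heap A: need g' = 1⊕2 = 3. Options: 25−2→G=0, 25−3→G=0, 25−5→G=4, 25−7→G=3, 25−9→G=2. Hits: 1.
Heap B: need g' = 3⊕2 = 1. Options: 7−2→G=2, 7−3→G=2, 7−5→G=1, 7−7→G=0. Hits: 1.
Heap C: need g' = 0⊕2 = 2. Options: 22−2→G=4, 22−3→G=4, 22−5→G=3, 22−7→G=2, 22−9→G=1. Hits: 1.

3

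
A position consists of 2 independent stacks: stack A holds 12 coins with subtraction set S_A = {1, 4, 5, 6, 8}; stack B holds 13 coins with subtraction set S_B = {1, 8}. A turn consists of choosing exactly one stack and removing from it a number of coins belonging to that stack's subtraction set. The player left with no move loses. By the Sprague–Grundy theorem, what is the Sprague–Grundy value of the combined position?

Stack A, S = {1, 4, 5, 6, 8}:
n :  0  1  2  3  4  5  6  7  8  9 10 11 12
G :  0  1  0  1  2  3  2  3  4  0  1  0  1
G_A(12) = 1.
Stack B, S = {1, 8}:
n :  0  1  2  3  4  5  6  7  8  9 10 11 12 13
G :  0  1  0  1  0  1  0  1  2  0  1  0  1  0
G_B(13) = 0.
Combined Grundy value = 1 ⊕ 0 = 1.

1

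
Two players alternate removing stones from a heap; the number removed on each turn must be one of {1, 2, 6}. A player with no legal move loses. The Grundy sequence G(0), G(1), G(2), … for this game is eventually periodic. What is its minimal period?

n :  0  1  2  3  4  5  6  7  8  9 10 11 12 13 14 15
G :  0  1  2  0  1  2  3  0  1  2  0  1  2  3  0  1
G(n+7) = G(n) holds for n = 0,…,5 (a full window of length max(S) = 6), so the sequence is purely periodic with period 7.

7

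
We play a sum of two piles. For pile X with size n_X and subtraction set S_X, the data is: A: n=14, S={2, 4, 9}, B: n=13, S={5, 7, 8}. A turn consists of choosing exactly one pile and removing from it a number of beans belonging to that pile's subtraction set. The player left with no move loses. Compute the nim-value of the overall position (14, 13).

Pile A, S = {2, 4, 9}:
G(0) = 0
G(1) = mex{} = 0
G(2) = mex{0} = 1
G(3) = mex{0} = 1
G(4) = mex{1,0} = 2
G(5) = mex{1,0} = 2
G(6) = mex{2,1} = 0
G(7) = mex{2,1} = 0
G(8) = mex{0,2} = 1
G(9) = mex{0,2,0} = 1
G(10) = mex{1,0,0} = 2
G(11) = mex{1,0,1} = 2
G(12) = mex{2,1,1} = 0
G(13) = mex{2,1,2} = 0
G(14) = mex{0,2,2} = 1
G_A(14) = 1.
Pile B, S = {5, 7, 8}:
G(0) = 0
G(1) = mex{} = 0
G(2) = mex{} = 0
G(3) = mex{} = 0
G(4) = mex{} = 0
G(5) = mex{0} = 1
G(6) = mex{0} = 1
G(7) = mex{0,0} = 1
G(8) = mex{0,0,0} = 1
G(9) = mex{0,0,0} = 1
G(10) = mex{1,0,0} = 2
G(11) = mex{1,0,0} = 2
G(12) = mex{1,1,0} = 2
G(13) = mex{1,1,1} = 0
G_B(13) = 0.
Combined Grundy value = 1 ⊕ 0 = 1.

1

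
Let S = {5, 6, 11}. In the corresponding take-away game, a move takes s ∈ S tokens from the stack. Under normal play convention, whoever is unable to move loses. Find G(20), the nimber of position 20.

0

n :  0  1  2  3  4  5  6  7  8  9 10 11 12 13 14 15 16 17 18 19 20
G :  0  0  0  0  0  1  1  1  1  1  2  2  2  2  2  3  0  0  0  0  0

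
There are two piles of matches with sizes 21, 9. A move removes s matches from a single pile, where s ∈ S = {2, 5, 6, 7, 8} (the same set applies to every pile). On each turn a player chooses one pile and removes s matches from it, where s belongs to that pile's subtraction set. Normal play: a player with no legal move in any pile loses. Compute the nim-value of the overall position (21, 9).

0

All piles use S = {2, 5, 6, 7, 8}:
G(0) = 0
G(1) = mex{} = 0
G(2) = mex{0} = 1
G(3) = mex{0} = 1
G(4) = mex{1} = 0
G(5) = mex{1,0} = 2
G(6) = mex{0,0,0} = 1
G(7) = mex{2,1,0,0} = 3
G(8) = mex{1,1,1,0,0} = 2
G(9) = mex{3,0,1,1,0} = 2
G(10) = mex{2,2,0,1,1} = 3
G(11) = mex{2,1,2,0,1} = 3
G(12) = mex{3,3,1,2,0} = 4
G(13) = mex{3,2,3,1,2} = 0
G(14) = mex{4,2,2,3,1} = 0
G(15) = mex{0,3,2,2,3} = 1
G(16) = mex{0,3,3,2,2} = 1
G(17) = mex{1,4,3,3,2} = 0
G(18) = mex{1,0,4,3,3} = 2
G(19) = mex{0,0,0,4,3} = 1
G(20) = mex{2,1,0,0,4} = 3
G(21) = mex{1,1,1,0,0} = 2
Pile A: G(21) = 2.
Pile B: G(9) = 2.
Combined Grundy value = 2 ⊕ 2 = 0.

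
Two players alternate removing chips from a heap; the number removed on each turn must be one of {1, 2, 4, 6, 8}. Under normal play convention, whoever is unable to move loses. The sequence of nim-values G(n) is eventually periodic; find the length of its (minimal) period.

n :  0  1  2  3  4  5  6  7  8  9 10 11 12 13 14 15 16 17 18 19 20 21
G :  0  1  2  0  1  2  3  4  5  3  0  1  2  0  1  2  3  4  5  3  0  1
G(n+10) = G(n) holds for n = 0,…,7 (a full window of length max(S) = 8), so the sequence is purely periodic with period 10.

10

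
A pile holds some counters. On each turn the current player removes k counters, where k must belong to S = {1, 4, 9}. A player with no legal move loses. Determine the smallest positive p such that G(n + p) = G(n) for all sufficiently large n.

G(0) = 0
G(1) = mex{0} = 1
G(2) = mex{1} = 0
G(3) = mex{0} = 1
G(4) = mex{1,0} = 2
G(5) = mex{2,1} = 0
G(6) = mex{0,0} = 1
G(7) = mex{1,1} = 0
G(8) = mex{0,2} = 1
G(9) = mex{1,0,0} = 2
G(10) = mex{2,1,1} = 0
G(11) = mex{0,0,0} = 1
G(12) = mex{1,1,1} = 0
G(13) = mex{0,2,2} = 1
G(14) = mex{1,0,0} = 2
G(15) = mex{2,1,1} = 0
G(n+5) = G(n) holds for n = 0,…,8 (a full window of length max(S) = 9), so the sequence is purely periodic with period 5.

5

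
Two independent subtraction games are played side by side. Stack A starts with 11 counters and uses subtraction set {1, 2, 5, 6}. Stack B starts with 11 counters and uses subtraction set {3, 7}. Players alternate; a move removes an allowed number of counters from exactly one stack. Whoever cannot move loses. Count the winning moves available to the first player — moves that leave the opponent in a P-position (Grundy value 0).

2

Stack A, S = {1, 2, 5, 6}:
G(0) = 0
G(1) = mex{0} = 1
G(2) = mex{1,0} = 2
G(3) = mex{2,1} = 0
G(4) = mex{0,2} = 1
G(5) = mex{1,0,0} = 2
G(6) = mex{2,1,1,0} = 3
G(7) = mex{3,2,2,1} = 0
G(8) = mex{0,3,0,2} = 1
G(9) = mex{1,0,1,0} = 2
G(10) = mex{2,1,2,1} = 0
G(11) = mex{0,2,3,2} = 1
G_A(11) = 1.
Stack B, S = {3, 7}:
n :  0  1  2  3  4  5  6  7  8  9 10 11
G :  0  0  0  1  1  1  0  2  2  1  0  0
G_B(11) = 0.
Combined Grundy value = 1 ⊕ 0 = 1.
A winning move leaves total XOR = 0, i.e. changes one component's Grundy value g to g ⊕ X where X is the current total.
Stack A: need g' = 1⊕1 = 0. Options: 11−1→G=0, 11−2→G=2, 11−5→G=3, 11−6→G=2. Hits: 1.
Stack B: need g' = 0⊕1 = 1. Options: 11−3→G=2, 11−7→G=1. Hits: 1.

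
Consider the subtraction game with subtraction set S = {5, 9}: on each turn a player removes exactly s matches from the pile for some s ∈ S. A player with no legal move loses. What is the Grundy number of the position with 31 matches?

0

n :  0  1  2  3  4  5  6  7  8  9 10 11 12 13 14 15 16 17 18 19 20 21 22 23 24 25 26 27 28 29 30 31
G :  0  0  0  0  0  1  1  1  1  1  2  2  2  2  0  0  0  0  0  1  1  1  1  1  2  2  2  2  0  0  0  0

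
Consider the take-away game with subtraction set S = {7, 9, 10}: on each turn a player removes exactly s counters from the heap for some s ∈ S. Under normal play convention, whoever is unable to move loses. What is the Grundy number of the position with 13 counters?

n :  0  1  2  3  4  5  6  7  8  9 10 11 12 13
G :  0  0  0  0  0  0  0  1  1  1  1  1  1  1

1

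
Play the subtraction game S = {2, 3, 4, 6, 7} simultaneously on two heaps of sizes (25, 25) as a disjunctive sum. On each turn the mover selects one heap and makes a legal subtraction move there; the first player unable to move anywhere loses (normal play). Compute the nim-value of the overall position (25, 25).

0

All heaps use S = {2, 3, 4, 6, 7}:
n :  0  1  2  3  4  5  6  7  8  9 10 11 12 13 14 15 16 17 18 19 20 21 22 23 24 25
G :  0  0  1  1  2  2  3  3  4  0  0  1  1  2  2  3  3  4  0  0  1  1  2  2  3  3
Heap A: G(25) = 3.
Heap B: G(25) = 3.
Combined Grundy value = 3 ⊕ 3 = 0.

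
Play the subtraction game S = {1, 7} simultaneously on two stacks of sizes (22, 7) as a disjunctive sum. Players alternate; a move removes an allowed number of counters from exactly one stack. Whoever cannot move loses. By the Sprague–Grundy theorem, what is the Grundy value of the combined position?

All stacks use S = {1, 7}:
n :  0  1  2  3  4  5  6  7  8  9 10 11 12 13 14 15 16 17 18 19 20 21 22
G :  0  1  0  1  0  1  0  1  0  1  0  1  0  1  0  1  0  1  0  1  0  1  0
Stack A: G(22) = 0.
Stack B: G(7) = 1.
Combined Grundy value = 0 ⊕ 1 = 1.

1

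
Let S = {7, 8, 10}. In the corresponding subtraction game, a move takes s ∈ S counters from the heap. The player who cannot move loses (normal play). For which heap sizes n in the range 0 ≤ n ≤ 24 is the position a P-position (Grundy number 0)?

n :  0  1  2  3  4  5  6  7  8  9 10 11 12 13 14 15 16 17 18 19 20 21 22 23 24
G :  0  0  0  0  0  0  0  1  1  1  1  1  1  1  2  2  2  0  0  0  0  0  0  0  1
P-positions are exactly the n with G(n) = 0.

0, 1, 2, 3, 4, 5, 6, 17, 18, 19, 20, 21, 22, 23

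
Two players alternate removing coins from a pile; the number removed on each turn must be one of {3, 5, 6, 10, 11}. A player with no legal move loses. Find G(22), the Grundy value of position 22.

n :  0  1  2  3  4  5  6  7  8  9 10 11 12 13 14 15 16 17 18 19 20 21 22
G :  0  0  0  1  1  1  2  2  2  0  3  3  1  4  4  2  0  0  0  1  1  1  2

2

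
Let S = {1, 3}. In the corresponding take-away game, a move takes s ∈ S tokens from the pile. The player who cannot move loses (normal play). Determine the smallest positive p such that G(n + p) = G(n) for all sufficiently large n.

G(0) = 0
G(1) = mex{0} = 1
G(2) = mex{1} = 0
G(3) = mex{0,0} = 1
G(4) = mex{1,1} = 0
G(5) = mex{0,0} = 1
G(6) = mex{1,1} = 0
G(7) = mex{0,0} = 1
G(8) = mex{1,1} = 0
G(9) = mex{0,0} = 1
G(10) = mex{1,1} = 0
G(11) = mex{0,0} = 1
G(12) = mex{1,1} = 0
G(13) = mex{0,0} = 1
G(14) = mex{1,1} = 0
G(n+2) = G(n) holds for n = 0,…,2 (a full window of length max(S) = 3), so the sequence is purely periodic with period 2.

2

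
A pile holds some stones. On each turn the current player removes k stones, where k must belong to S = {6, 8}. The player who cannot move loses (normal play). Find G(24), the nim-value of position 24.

1

G(0) = 0
G(1) = mex{} = 0
G(2) = mex{} = 0
G(3) = mex{} = 0
G(4) = mex{} = 0
G(5) = mex{} = 0
G(6) = mex{0} = 1
G(7) = mex{0} = 1
G(8) = mex{0,0} = 1
G(9) = mex{0,0} = 1
G(10) = mex{0,0} = 1
G(11) = mex{0,0} = 1
G(12) = mex{1,0} = 2
G(13) = mex{1,0} = 2
G(14) = mex{1,1} = 0
G(15) = mex{1,1} = 0
G(16) = mex{1,1} = 0
G(17) = mex{1,1} = 0
G(18) = mex{2,1} = 0
G(19) = mex{2,1} = 0
G(20) = mex{0,2} = 1
G(21) = mex{0,2} = 1
G(22) = mex{0,0} = 1
G(23) = mex{0,0} = 1
G(24) = mex{0,0} = 1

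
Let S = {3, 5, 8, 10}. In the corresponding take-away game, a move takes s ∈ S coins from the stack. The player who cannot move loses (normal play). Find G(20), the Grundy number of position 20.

2

G(0) = 0
G(1) = mex{} = 0
G(2) = mex{} = 0
G(3) = mex{0} = 1
G(4) = mex{0} = 1
G(5) = mex{0,0} = 1
G(6) = mex{1,0} = 2
G(7) = mex{1,0} = 2
G(8) = mex{1,1,0} = 2
G(9) = mex{2,1,0} = 3
G(10) = mex{2,1,0,0} = 3
G(11) = mex{2,2,1,0} = 3
G(12) = mex{3,2,1,0} = 4
G(13) = mex{3,2,1,1} = 0
G(14) = mex{3,3,2,1} = 0
G(15) = mex{4,3,2,1} = 0
G(16) = mex{0,3,2,2} = 1
G(17) = mex{0,4,3,2} = 1
G(18) = mex{0,0,3,2} = 1
G(19) = mex{1,0,3,3} = 2
G(20) = mex{1,0,4,3} = 2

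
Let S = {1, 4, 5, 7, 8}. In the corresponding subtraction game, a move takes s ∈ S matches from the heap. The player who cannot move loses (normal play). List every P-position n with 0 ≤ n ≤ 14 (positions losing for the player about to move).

0, 2, 11, 13

G(0) = 0
G(1) = mex{0} = 1
G(2) = mex{1} = 0
G(3) = mex{0} = 1
G(4) = mex{1,0} = 2
G(5) = mex{2,1,0} = 3
G(6) = mex{3,0,1} = 2
G(7) = mex{2,1,0,0} = 3
G(8) = mex{3,2,1,1,0} = 4
G(9) = mex{4,3,2,0,1} = 5
G(10) = mex{5,2,3,1,0} = 4
G(11) = mex{4,3,2,2,1} = 0
G(12) = mex{0,4,3,3,2} = 1
G(13) = mex{1,5,4,2,3} = 0
G(14) = mex{0,4,5,3,2} = 1
P-positions are exactly the n with G(n) = 0.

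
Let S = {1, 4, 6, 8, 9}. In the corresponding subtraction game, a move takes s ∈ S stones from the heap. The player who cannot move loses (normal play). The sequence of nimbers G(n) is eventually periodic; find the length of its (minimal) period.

17

G(0) = 0
G(1) = mex{0} = 1
G(2) = mex{1} = 0
G(3) = mex{0} = 1
G(4) = mex{1,0} = 2
G(5) = mex{2,1} = 0
G(6) = mex{0,0,0} = 1
G(7) = mex{1,1,1} = 0
G(8) = mex{0,2,0,0} = 1
G(9) = mex{1,0,1,1,0} = 2
G(10) = mex{2,1,2,0,1} = 3
G(11) = mex{3,0,0,1,0} = 2
G(12) = mex{2,1,1,2,1} = 0
G(13) = mex{0,2,0,0,2} = 1
G(14) = mex{1,3,1,1,0} = 2
G(15) = mex{2,2,2,0,1} = 3
G(16) = mex{3,0,3,1,0} = 2
G(17) = mex{2,1,2,2,1} = 0
G(18) = mex{0,2,0,3,2} = 1
G(19) = mex{1,3,1,2,3} = 0
G(20) = mex{0,2,2,0,2} = 1
G(21) = mex{1,0,3,1,0} = 2
G(22) = mex{2,1,2,2,1} = 0
G(23) = mex{0,0,0,3,2} = 1
G(24) = mex{1,1,1,2,3} = 0
G(25) = mex{0,2,0,0,2} = 1
G(26) = mex{1,0,1,1,0} = 2
G(27) = mex{2,1,2,0,1} = 3
G(28) = mex{3,0,0,1,0} = 2
G(29) = mex{2,1,1,2,1} = 0
G(30) = mex{0,2,0,0,2} = 1
G(31) = mex{1,3,1,1,0} = 2
G(32) = mex{2,2,2,0,1} = 3
G(33) = mex{3,0,3,1,0} = 2
G(34) = mex{2,1,2,2,1} = 0
G(35) = mex{0,2,0,3,2} = 1
G(n+17) = G(n) holds for n = 0,…,8 (a full window of length max(S) = 9), so the sequence is purely periodic with period 17.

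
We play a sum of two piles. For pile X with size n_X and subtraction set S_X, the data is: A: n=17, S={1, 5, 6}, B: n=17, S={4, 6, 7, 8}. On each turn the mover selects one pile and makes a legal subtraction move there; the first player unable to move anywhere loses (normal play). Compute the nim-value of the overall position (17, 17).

Pile A, S = {1, 5, 6}:
G(0) = 0
G(1) = mex{0} = 1
G(2) = mex{1} = 0
G(3) = mex{0} = 1
G(4) = mex{1} = 0
G(5) = mex{0,0} = 1
G(6) = mex{1,1,0} = 2
G(7) = mex{2,0,1} = 3
G(8) = mex{3,1,0} = 2
G(9) = mex{2,0,1} = 3
G(10) = mex{3,1,0} = 2
G(11) = mex{2,2,1} = 0
G(12) = mex{0,3,2} = 1
G(13) = mex{1,2,3} = 0
G(14) = mex{0,3,2} = 1
G(15) = mex{1,2,3} = 0
G(16) = mex{0,0,2} = 1
G(17) = mex{1,1,0} = 2
G_A(17) = 2.
Pile B, S = {4, 6, 7, 8}:
n :  0  1  2  3  4  5  6  7  8  9 10 11 12 13 14 15 16 17
G :  0  0  0  0  1  1  1  1  2  2  2  2  0  0  0  0  1  1
G_B(17) = 1.
Combined Grundy value = 2 ⊕ 1 = 3.

3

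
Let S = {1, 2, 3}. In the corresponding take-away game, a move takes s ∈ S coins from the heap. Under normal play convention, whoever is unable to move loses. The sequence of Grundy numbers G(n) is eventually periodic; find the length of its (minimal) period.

G(0) = 0
G(1) = mex{0} = 1
G(2) = mex{1,0} = 2
G(3) = mex{2,1,0} = 3
G(4) = mex{3,2,1} = 0
G(5) = mex{0,3,2} = 1
G(6) = mex{1,0,3} = 2
G(7) = mex{2,1,0} = 3
G(8) = mex{3,2,1} = 0
G(9) = mex{0,3,2} = 1
G(10) = mex{1,0,3} = 2
G(11) = mex{2,1,0} = 3
G(12) = mex{3,2,1} = 0
G(13) = mex{0,3,2} = 1
G(14) = mex{1,0,3} = 2
G(n+4) = G(n) holds for n = 0,…,2 (a full window of length max(S) = 3), so the sequence is purely periodic with period 4.

4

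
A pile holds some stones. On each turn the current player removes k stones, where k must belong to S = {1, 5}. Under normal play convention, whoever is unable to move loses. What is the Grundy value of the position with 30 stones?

0

n :  0  1  2  3  4  5  6  7  8  9 10 11 12 13 14 15 16 17 18 19 20 21 22 23 24 25 26 27 28 29 30
G :  0  1  0  1  0  1  0  1  0  1  0  1  0  1  0  1  0  1  0  1  0  1  0  1  0  1  0  1  0  1  0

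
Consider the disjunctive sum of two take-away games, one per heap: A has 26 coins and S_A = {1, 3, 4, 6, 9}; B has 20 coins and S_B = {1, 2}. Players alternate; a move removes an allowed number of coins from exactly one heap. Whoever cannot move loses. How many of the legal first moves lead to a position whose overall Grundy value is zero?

Heap A, S = {1, 3, 4, 6, 9}:
G(0) = 0
G(1) = mex{0} = 1
G(2) = mex{1} = 0
G(3) = mex{0,0} = 1
G(4) = mex{1,1,0} = 2
G(5) = mex{2,0,1} = 3
G(6) = mex{3,1,0,0} = 2
G(7) = mex{2,2,1,1} = 0
G(8) = mex{0,3,2,0} = 1
G(9) = mex{1,2,3,1,0} = 4
G(10) = mex{4,0,2,2,1} = 3
G(11) = mex{3,1,0,3,0} = 2
G(12) = mex{2,4,1,2,1} = 0
G(13) = mex{0,3,4,0,2} = 1
G(14) = mex{1,2,3,1,3} = 0
G(15) = mex{0,0,2,4,2} = 1
G(16) = mex{1,1,0,3,0} = 2
G(17) = mex{2,0,1,2,1} = 3
G(18) = mex{3,1,0,0,4} = 2
G(19) = mex{2,2,1,1,3} = 0
G(20) = mex{0,3,2,0,2} = 1
G(21) = mex{1,2,3,1,0} = 4
G(22) = mex{4,0,2,2,1} = 3
G(23) = mex{3,1,0,3,0} = 2
G(24) = mex{2,4,1,2,1} = 0
G(25) = mex{0,3,4,0,2} = 1
G(26) = mex{1,2,3,1,3} = 0
G_A(26) = 0.
Heap B, S = {1, 2}:
G(0) = 0
G(1) = mex{0} = 1
G(2) = mex{1,0} = 2
G(3) = mex{2,1} = 0
G(4) = mex{0,2} = 1
G(5) = mex{1,0} = 2
G(6) = mex{2,1} = 0
G(7) = mex{0,2} = 1
G(8) = mex{1,0} = 2
G(9) = mex{2,1} = 0
G(10) = mex{0,2} = 1
G(11) = mex{1,0} = 2
G(12) = mex{2,1} = 0
G(13) = mex{0,2} = 1
G(14) = mex{1,0} = 2
G(15) = mex{2,1} = 0
G(16) = mex{0,2} = 1
G(17) = mex{1,0} = 2
G(18) = mex{2,1} = 0
G(19) = mex{0,2} = 1
G(20) = mex{1,0} = 2
G_B(20) = 2.
Combined Grundy value = 0 ⊕ 2 = 2.
A winning move leaves total XOR = 0, i.e. changes one component's Grundy value g to g ⊕ X where X is the current total.
Heap A: need g' = 0⊕2 = 2. Options: 26−1→G=1, 26−3→G=2, 26−4→G=3, 26−6→G=1, 26−9→G=3. Hits: 1.
Heap B: need g' = 2⊕2 = 0. Options: 20−1→G=1, 20−2→G=0. Hits: 1.

2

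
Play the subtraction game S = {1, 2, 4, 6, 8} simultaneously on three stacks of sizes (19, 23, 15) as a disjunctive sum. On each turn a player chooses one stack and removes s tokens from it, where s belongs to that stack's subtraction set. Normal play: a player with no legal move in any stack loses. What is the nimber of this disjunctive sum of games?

All stacks use S = {1, 2, 4, 6, 8}:
n :  0  1  2  3  4  5  6  7  8  9 10 11 12 13 14 15 16 17 18 19 20 21 22 23
G :  0  1  2  0  1  2  3  4  5  3  0  1  2  0  1  2  3  4  5  3  0  1  2  0
Stack A: G(19) = 3.
Stack B: G(23) = 0.
Stack C: G(15) = 2.
Combined Grundy value = 3 ⊕ 0 ⊕ 2 = 1.

1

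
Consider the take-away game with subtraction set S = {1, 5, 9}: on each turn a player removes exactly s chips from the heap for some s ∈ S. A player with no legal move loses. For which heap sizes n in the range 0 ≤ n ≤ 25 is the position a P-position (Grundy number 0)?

0, 2, 4, 6, 8, 10, 12, 14, 16, 18, 20, 22, 24

n :  0  1  2  3  4  5  6  7  8  9 10 11 12 13 14 15 16 17 18 19 20 21 22 23 24 25
G :  0  1  0  1  0  1  0  1  0  1  0  1  0  1  0  1  0  1  0  1  0  1  0  1  0  1
P-positions are exactly the n with G(n) = 0.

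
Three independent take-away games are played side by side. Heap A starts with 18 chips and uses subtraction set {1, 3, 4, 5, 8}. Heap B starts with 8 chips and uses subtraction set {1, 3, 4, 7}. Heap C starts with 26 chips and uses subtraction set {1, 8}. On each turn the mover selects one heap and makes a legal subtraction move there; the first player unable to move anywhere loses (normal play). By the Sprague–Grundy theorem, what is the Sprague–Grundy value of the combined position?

Heap A, S = {1, 3, 4, 5, 8}:
G(0) = 0
G(1) = mex{0} = 1
G(2) = mex{1} = 0
G(3) = mex{0,0} = 1
G(4) = mex{1,1,0} = 2
G(5) = mex{2,0,1,0} = 3
G(6) = mex{3,1,0,1} = 2
G(7) = mex{2,2,1,0} = 3
G(8) = mex{3,3,2,1,0} = 4
G(9) = mex{4,2,3,2,1} = 0
G(10) = mex{0,3,2,3,0} = 1
G(11) = mex{1,4,3,2,1} = 0
G(12) = mex{0,0,4,3,2} = 1
G(13) = mex{1,1,0,4,3} = 2
G(14) = mex{2,0,1,0,2} = 3
G(15) = mex{3,1,0,1,3} = 2
G(16) = mex{2,2,1,0,4} = 3
G(17) = mex{3,3,2,1,0} = 4
G(18) = mex{4,2,3,2,1} = 0
G_A(18) = 0.
Heap B, S = {1, 3, 4, 7}:
n : 0 1 2 3 4 5 6 7 8
G : 0 1 0 1 2 3 2 3 0
G_B(8) = 0.
Heap C, S = {1, 8}:
G(0) = 0
G(1) = mex{0} = 1
G(2) = mex{1} = 0
G(3) = mex{0} = 1
G(4) = mex{1} = 0
G(5) = mex{0} = 1
G(6) = mex{1} = 0
G(7) = mex{0} = 1
G(8) = mex{1,0} = 2
G(9) = mex{2,1} = 0
G(10) = mex{0,0} = 1
G(11) = mex{1,1} = 0
G(12) = mex{0,0} = 1
G(13) = mex{1,1} = 0
G(14) = mex{0,0} = 1
G(15) = mex{1,1} = 0
G(16) = mex{0,2} = 1
G(17) = mex{1,0} = 2
G(18) = mex{2,1} = 0
G(19) = mex{0,0} = 1
G(20) = mex{1,1} = 0
G(21) = mex{0,0} = 1
G(22) = mex{1,1} = 0
G(23) = mex{0,0} = 1
G(24) = mex{1,1} = 0
G(25) = mex{0,2} = 1
G(26) = mex{1,0} = 2
G_C(26) = 2.
Combined Grundy value = 0 ⊕ 0 ⊕ 2 = 2.

2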